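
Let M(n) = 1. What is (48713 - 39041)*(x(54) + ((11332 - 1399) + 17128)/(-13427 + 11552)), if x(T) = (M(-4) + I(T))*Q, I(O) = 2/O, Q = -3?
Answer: -318153992/1875 ≈ -1.6968e+5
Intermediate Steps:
x(T) = -3 - 6/T (x(T) = (1 + 2/T)*(-3) = -3 - 6/T)
(48713 - 39041)*(x(54) + ((11332 - 1399) + 17128)/(-13427 + 11552)) = (48713 - 39041)*((-3 - 6/54) + ((11332 - 1399) + 17128)/(-13427 + 11552)) = 9672*((-3 - 6*1/54) + (9933 + 17128)/(-1875)) = 9672*((-3 - 1/9) + 27061*(-1/1875)) = 9672*(-28/9 - 27061/1875) = 9672*(-98683/5625) = -318153992/1875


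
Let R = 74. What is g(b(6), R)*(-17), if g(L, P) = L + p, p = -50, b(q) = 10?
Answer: 680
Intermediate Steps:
g(L, P) = -50 + L (g(L, P) = L - 50 = -50 + L)
g(b(6), R)*(-17) = (-50 + 10)*(-17) = -40*(-17) = 680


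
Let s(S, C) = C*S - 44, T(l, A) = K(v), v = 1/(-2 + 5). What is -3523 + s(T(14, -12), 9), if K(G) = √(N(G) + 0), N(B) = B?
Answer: -3567 + 3*√3 ≈ -3561.8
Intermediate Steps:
v = ⅓ (v = 1/3 = ⅓ ≈ 0.33333)
K(G) = √G (K(G) = √(G + 0) = √G)
T(l, A) = √3/3 (T(l, A) = √(⅓) = √3/3)
s(S, C) = -44 + C*S
-3523 + s(T(14, -12), 9) = -3523 + (-44 + 9*(√3/3)) = -3523 + (-44 + 3*√3) = -3567 + 3*√3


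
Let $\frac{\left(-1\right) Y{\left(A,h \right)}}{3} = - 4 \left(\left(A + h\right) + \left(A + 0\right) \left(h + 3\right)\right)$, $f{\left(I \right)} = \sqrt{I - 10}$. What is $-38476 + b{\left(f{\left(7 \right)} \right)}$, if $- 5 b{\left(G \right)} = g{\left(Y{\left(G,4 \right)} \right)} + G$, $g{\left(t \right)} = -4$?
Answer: $- \frac{192376}{5} - \frac{i \sqrt{3}}{5} \approx -38475.0 - 0.34641 i$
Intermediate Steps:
$f{\left(I \right)} = \sqrt{-10 + I}$
$Y{\left(A,h \right)} = 12 A + 12 h + 12 A \left(3 + h\right)$ ($Y{\left(A,h \right)} = - 3 \left(- 4 \left(\left(A + h\right) + \left(A + 0\right) \left(h + 3\right)\right)\right) = - 3 \left(- 4 \left(\left(A + h\right) + A \left(3 + h\right)\right)\right) = - 3 \left(- 4 \left(A + h + A \left(3 + h\right)\right)\right) = - 3 \left(- 4 A - 4 h - 4 A \left(3 + h\right)\right) = 12 A + 12 h + 12 A \left(3 + h\right)$)
$b{\left(G \right)} = \frac{4}{5} - \frac{G}{5}$ ($b{\left(G \right)} = - \frac{-4 + G}{5} = \frac{4}{5} - \frac{G}{5}$)
$-38476 + b{\left(f{\left(7 \right)} \right)} = -38476 + \left(\frac{4}{5} - \frac{\sqrt{-10 + 7}}{5}\right) = -38476 + \left(\frac{4}{5} - \frac{\sqrt{-3}}{5}\right) = -38476 + \left(\frac{4}{5} - \frac{i \sqrt{3}}{5}\right) = - \frac{192376}{5} - \frac{i \sqrt{3}}{5}$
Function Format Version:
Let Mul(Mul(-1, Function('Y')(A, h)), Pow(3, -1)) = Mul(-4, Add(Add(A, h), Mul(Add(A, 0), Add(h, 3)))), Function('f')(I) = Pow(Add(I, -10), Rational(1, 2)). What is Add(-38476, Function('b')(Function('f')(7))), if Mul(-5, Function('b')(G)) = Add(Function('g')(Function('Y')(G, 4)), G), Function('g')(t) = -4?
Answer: Add(Rational(-192376, 5), Mul(Rational(-1, 5), I, Pow(3, Rational(1, 2)))) ≈ Add(-38475., Mul(-0.34641, I))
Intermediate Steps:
Function('f')(I) = Pow(Add(-10, I), Rational(1, 2))
Function('Y')(A, h) = Add(Mul(12, A), Mul(12, h), Mul(12, A, Add(3, h))) (Function('Y')(A, h) = Mul(-3, Mul(-4, Add(Add(A, h), Mul(Add(A, 0), Add(h, 3))))) = Mul(-3, Mul(-4, Add(Add(A, h), Mul(A, Add(3, h))))) = Mul(-3, Mul(-4, Add(A, h, Mul(A, Add(3, h))))) = Mul(-3, Add(Mul(-4, A), Mul(-4, h), Mul(-4, A, Add(3, h)))) = Add(Mul(12, A), Mul(12, h), Mul(12, A, Add(3, h))))
Function('b')(G) = Add(Rational(4, 5), Mul(Rational(-1, 5), G)) (Function('b')(G) = Mul(Rational(-1, 5), Add(-4, G)) = Add(Rational(4, 5), Mul(Rational(-1, 5), G)))
Add(-38476, Function('b')(Function('f')(7))) = Add(-38476, Add(Rational(4, 5), Mul(Rational(-1, 5), Pow(Add(-10, 7), Rational(1, 2))))) = Add(-38476, Add(Rational(4, 5), Mul(Rational(-1, 5), Pow(-3, Rational(1, 2))))) = Add(-38476, Add(Rational(4, 5), Mul(Rational(-1, 5), Mul(I, Pow(3, Rational(1, 2)))))) = Add(-38476, Add(Rational(4, 5), Mul(Rational(-1, 5), I, Pow(3, Rational(1, 2))))) = Add(Rational(-192376, 5), Mul(Rational(-1, 5), I, Pow(3, Rational(1, 2))))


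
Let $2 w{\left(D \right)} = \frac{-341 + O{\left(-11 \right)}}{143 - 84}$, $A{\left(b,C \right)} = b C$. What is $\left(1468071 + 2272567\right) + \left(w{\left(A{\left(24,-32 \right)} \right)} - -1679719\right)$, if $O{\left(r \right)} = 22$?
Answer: $\frac{639601807}{118} \approx 5.4204 \cdot 10^{6}$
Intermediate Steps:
$A{\left(b,C \right)} = C b$
$w{\left(D \right)} = - \frac{319}{118}$ ($w{\left(D \right)} = \frac{\left(-341 + 22\right) \frac{1}{143 - 84}}{2} = \frac{\left(-319\right) \frac{1}{59}}{2} = \frac{1}{2} \left(- \frac{319}{59}\right) = - \frac{319}{118}$)
$\left(1468071 + 2272567\right) + \left(w{\left(A{\left(24,-32 \right)} \right)} - -1679719\right) = \left(1468071 + 2272567\right) - - \frac{198206523}{118} = 3740638 + \left(- \frac{319}{118} + 1679719\right) = 3740638 + \frac{198206523}{118} = \frac{639601807}{118}$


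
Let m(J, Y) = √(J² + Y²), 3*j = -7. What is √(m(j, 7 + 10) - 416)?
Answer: √(-3744 + 15*√106)/3 ≈ 19.971*I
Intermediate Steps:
j = -7/3 (j = (⅓)*(-7) = -7/3 ≈ -2.3333)
√(m(j, 7 + 10) - 416) = √(√((-7/3)² + (7 + 10)²) - 416) = √(√(49/9 + 17²) - 416) = √(√(49/9 + 289) - 416) = √(√(2650/9) - 416) = √(5*√106/3 - 416) = √(-416 + 5*√106/3)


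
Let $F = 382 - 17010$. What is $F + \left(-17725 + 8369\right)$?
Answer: $-25984$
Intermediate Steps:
$F = -16628$ ($F = 382 - 17010 = -16628$)
$F + \left(-17725 + 8369\right) = -16628 + \left(-17725 + 8369\right) = -16628 - 9356 = -25984$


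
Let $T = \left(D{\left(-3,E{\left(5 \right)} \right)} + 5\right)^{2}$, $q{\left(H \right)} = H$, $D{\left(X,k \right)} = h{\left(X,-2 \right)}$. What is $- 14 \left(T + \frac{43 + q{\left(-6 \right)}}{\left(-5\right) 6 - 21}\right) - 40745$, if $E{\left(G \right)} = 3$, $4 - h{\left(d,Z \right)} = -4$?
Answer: $- \frac{2198143}{51} \approx -43101.0$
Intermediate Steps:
$h{\left(d,Z \right)} = 8$ ($h{\left(d,Z \right)} = 4 - -4 = 4 + 4 = 8$)
$D{\left(X,k \right)} = 8$
$T = 169$ ($T = \left(8 + 5\right)^{2} = 13^{2} = 169$)
$- 14 \left(T + \frac{43 + q{\left(-6 \right)}}{\left(-5\right) 6 - 21}\right) - 40745 = - 14 \left(169 + \frac{43 - 6}{\left(-5\right) 6 - 21}\right) - 40745 = - 14 \left(169 + \frac{37}{-30 - 21}\right) - 40745 = - 14 \left(169 + \frac{37}{-51}\right) - 40745 = - 14 \left(169 + 37 \left(- \frac{1}{51}\right)\right) - 40745 = - 14 \left(169 - \frac{37}{51}\right) - 40745 = \left(-14\right) \frac{8582}{51} - 40745 = - \frac{120148}{51} - 40745 = - \frac{2198143}{51}$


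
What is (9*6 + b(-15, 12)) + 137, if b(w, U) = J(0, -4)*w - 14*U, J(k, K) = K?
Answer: 83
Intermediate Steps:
b(w, U) = -14*U - 4*w (b(w, U) = -4*w - 14*U = -14*U - 4*w)
(9*6 + b(-15, 12)) + 137 = (9*6 + (-14*12 - 4*(-15))) + 137 = (54 + (-168 + 60)) + 137 = (54 - 108) + 137 = -54 + 137 = 83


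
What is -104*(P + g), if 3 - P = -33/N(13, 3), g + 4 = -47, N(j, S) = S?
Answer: 3848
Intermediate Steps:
g = -51 (g = -4 - 47 = -51)
P = 14 (P = 3 - (-33)/3 = 3 - 1*(-11) = 3 + 11 = 14)
-104*(P + g) = -104*(14 - 51) = -104*(-37) = 3848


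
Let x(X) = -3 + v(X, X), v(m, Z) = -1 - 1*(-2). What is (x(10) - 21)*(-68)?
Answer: 1564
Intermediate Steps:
v(m, Z) = 1 (v(m, Z) = -1 + 2 = 1)
x(X) = -2 (x(X) = -3 + 1 = -2)
(x(10) - 21)*(-68) = (-2 - 21)*(-68) = -23*(-68) = 1564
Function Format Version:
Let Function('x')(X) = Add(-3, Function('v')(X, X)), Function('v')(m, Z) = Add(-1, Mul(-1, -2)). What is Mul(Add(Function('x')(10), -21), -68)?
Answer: 1564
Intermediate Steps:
Function('v')(m, Z) = 1 (Function('v')(m, Z) = Add(-1, 2) = 1)
Function('x')(X) = -2 (Function('x')(X) = Add(-3, 1) = -2)
Mul(Add(Function('x')(10), -21), -68) = Mul(Add(-2, -21), -68) = Mul(-23, -68) = 1564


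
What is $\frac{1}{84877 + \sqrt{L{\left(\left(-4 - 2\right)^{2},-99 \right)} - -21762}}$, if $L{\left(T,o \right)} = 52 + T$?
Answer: $\frac{84877}{7204083279} - \frac{5 \sqrt{874}}{7204083279} \approx 1.1761 \cdot 10^{-5}$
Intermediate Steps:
$\frac{1}{84877 + \sqrt{L{\left(\left(-4 - 2\right)^{2},-99 \right)} - -21762}} = \frac{1}{84877 + \sqrt{\left(52 + \left(-4 - 2\right)^{2}\right) - -21762}} = \frac{1}{84877 + \sqrt{\left(52 + \left(-6\right)^{2}\right) + 21762}} = \frac{1}{84877 + \sqrt{\left(52 + 36\right) + 21762}} = \frac{1}{84877 + \sqrt{88 + 21762}} = \frac{1}{84877 + \sqrt{21850}} = \frac{1}{84877 + 5 \sqrt{874}}$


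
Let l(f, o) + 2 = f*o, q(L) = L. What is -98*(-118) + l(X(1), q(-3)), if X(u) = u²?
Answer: 11559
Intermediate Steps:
l(f, o) = -2 + f*o
-98*(-118) + l(X(1), q(-3)) = -98*(-118) + (-2 + 1²*(-3)) = 11564 + (-2 + 1*(-3)) = 11564 + (-2 - 3) = 11564 - 5 = 11559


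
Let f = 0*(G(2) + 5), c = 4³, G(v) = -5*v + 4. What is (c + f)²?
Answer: 4096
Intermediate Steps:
G(v) = 4 - 5*v
c = 64
f = 0 (f = 0*((4 - 5*2) + 5) = 0*((4 - 10) + 5) = 0*(-6 + 5) = 0*(-1) = 0)
(c + f)² = (64 + 0)² = 64² = 4096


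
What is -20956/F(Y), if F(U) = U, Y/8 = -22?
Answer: 5239/44 ≈ 119.07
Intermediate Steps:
Y = -176 (Y = 8*(-22) = -176)
-20956/F(Y) = -20956/(-176) = -20956*(-1/176) = 5239/44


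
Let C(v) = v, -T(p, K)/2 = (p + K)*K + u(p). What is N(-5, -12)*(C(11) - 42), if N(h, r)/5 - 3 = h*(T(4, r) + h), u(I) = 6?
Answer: -162440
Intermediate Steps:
T(p, K) = -12 - 2*K*(K + p) (T(p, K) = -2*((p + K)*K + 6) = -2*((K + p)*K + 6) = -2*(K*(K + p) + 6) = -2*(6 + K*(K + p)) = -12 - 2*K*(K + p))
N(h, r) = 15 + 5*h*(-12 + h - 8*r - 2*r**2) (N(h, r) = 15 + 5*(h*((-12 - 2*r**2 - 2*r*4) + h)) = 15 + 5*(h*((-12 - 2*r**2 - 8*r) + h)) = 15 + 5*(h*((-12 - 8*r - 2*r**2) + h)) = 15 + 5*(h*(-12 + h - 8*r - 2*r**2)) = 15 + 5*h*(-12 + h - 8*r - 2*r**2))
N(-5, -12)*(C(11) - 42) = (15 + 5*(-5)**2 - 10*(-5)*(6 + (-12)**2 + 4*(-12)))*(11 - 42) = (15 + 5*25 - 10*(-5)*(6 + 144 - 48))*(-31) = (15 + 125 - 10*(-5)*102)*(-31) = (15 + 125 + 5100)*(-31) = 5240*(-31) = -162440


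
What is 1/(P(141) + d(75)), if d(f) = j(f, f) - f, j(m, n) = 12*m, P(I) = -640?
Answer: 1/185 ≈ 0.0054054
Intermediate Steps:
d(f) = 11*f (d(f) = 12*f - f = 11*f)
1/(P(141) + d(75)) = 1/(-640 + 11*75) = 1/(-640 + 825) = 1/185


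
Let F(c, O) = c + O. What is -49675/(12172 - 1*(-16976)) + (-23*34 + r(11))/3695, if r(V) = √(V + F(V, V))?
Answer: -206342861/107701860 + √33/3695 ≈ -1.9143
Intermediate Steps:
F(c, O) = O + c
r(V) = √3*√V (r(V) = √(V + (V + V)) = √(V + 2*V) = √(3*V) = √3*√V)
-49675/(12172 - 1*(-16976)) + (-23*34 + r(11))/3695 = -49675/(12172 - 1*(-16976)) + (-23*34 + √3*√11)/3695 = -49675/(12172 + 16976) + (-782 + √33)*(1/3695) = -49675/29148 + (-782/3695 + √33/3695) = -206342861/107701860 + √33/3695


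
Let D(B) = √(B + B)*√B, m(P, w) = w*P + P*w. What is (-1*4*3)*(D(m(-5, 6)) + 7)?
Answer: -84 + 720*√2 ≈ 934.23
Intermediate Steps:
m(P, w) = 2*P*w (m(P, w) = P*w + P*w = 2*P*w)
D(B) = B*√2 (D(B) = √(2*B)*√B = (√2*√B)*√B = B*√2)
(-1*4*3)*(D(m(-5, 6)) + 7) = (-1*4*3)*((2*(-5)*6)*√2 + 7) = (-4*3)*(-60*√2 + 7) = -12*(7 - 60*√2) = -84 + 720*√2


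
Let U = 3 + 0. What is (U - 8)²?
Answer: 25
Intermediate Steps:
U = 3
(U - 8)² = (3 - 8)² = (-5)² = 25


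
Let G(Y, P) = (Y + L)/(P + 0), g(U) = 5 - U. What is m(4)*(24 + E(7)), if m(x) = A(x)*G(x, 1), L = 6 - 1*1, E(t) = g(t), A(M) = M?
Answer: 792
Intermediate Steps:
E(t) = 5 - t
L = 5 (L = 6 - 1 = 5)
G(Y, P) = (5 + Y)/P (G(Y, P) = (Y + 5)/(P + 0) = (5 + Y)/P)
m(x) = x*(5 + x) (m(x) = x*((5 + x)/1) = x*(1*(5 + x)) = x*(5 + x))
m(4)*(24 + E(7)) = (4*(5 + 4))*(24 + (5 - 1*7)) = (4*9)*(24 + (5 - 7)) = 36*(24 - 2) = 36*22 = 792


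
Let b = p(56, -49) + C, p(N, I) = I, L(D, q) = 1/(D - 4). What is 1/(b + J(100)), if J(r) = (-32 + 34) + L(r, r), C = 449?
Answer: 96/38593 ≈ 0.0024875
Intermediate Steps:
L(D, q) = 1/(-4 + D)
J(r) = 2 + 1/(-4 + r) (J(r) = (-32 + 34) + 1/(-4 + r) = 2 + 1/(-4 + r))
b = 400 (b = -49 + 449 = 400)
1/(b + J(100)) = 1/(400 + (-7 + 2*100)/(-4 + 100)) = 1/(400 + (-7 + 200)/96) = 1/(400 + (1/96)*193) = 1/(400 + 193/96) = 1/(38593/96) = 96/38593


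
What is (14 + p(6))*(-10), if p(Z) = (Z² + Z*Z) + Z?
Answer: -920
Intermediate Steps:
p(Z) = Z + 2*Z² (p(Z) = (Z² + Z²) + Z = 2*Z² + Z = Z + 2*Z²)
(14 + p(6))*(-10) = (14 + 6*(1 + 2*6))*(-10) = (14 + 6*(1 + 12))*(-10) = (14 + 6*13)*(-10) = (14 + 78)*(-10) = 92*(-10) = -920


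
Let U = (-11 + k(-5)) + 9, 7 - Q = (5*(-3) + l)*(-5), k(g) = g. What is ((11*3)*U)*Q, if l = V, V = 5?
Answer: 9933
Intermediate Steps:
l = 5
Q = -43 (Q = 7 - (5*(-3) + 5)*(-5) = 7 - (-15 + 5)*(-5) = 7 - (-10)*(-5) = 7 - 1*50 = 7 - 50 = -43)
U = -7 (U = (-11 - 5) + 9 = -16 + 9 = -7)
((11*3)*U)*Q = ((11*3)*(-7))*(-43) = (33*(-7))*(-43) = -231*(-43) = 9933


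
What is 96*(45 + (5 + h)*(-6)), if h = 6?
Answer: -2016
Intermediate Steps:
96*(45 + (5 + h)*(-6)) = 96*(45 + (5 + 6)*(-6)) = 96*(45 + 11*(-6)) = 96*(45 - 66) = 96*(-21) = -2016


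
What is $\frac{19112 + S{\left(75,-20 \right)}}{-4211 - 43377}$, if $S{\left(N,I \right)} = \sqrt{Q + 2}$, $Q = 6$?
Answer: $- \frac{4778}{11897} - \frac{\sqrt{2}}{23794} \approx -0.40167$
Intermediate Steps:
$S{\left(N,I \right)} = 2 \sqrt{2}$ ($S{\left(N,I \right)} = \sqrt{6 + 2} = \sqrt{8} = 2 \sqrt{2}$)
$\frac{19112 + S{\left(75,-20 \right)}}{-4211 - 43377} = \frac{19112 + 2 \sqrt{2}}{-4211 - 43377} = \frac{19112 + 2 \sqrt{2}}{-47588} = \left(19112 + 2 \sqrt{2}\right) \left(- \frac{1}{47588}\right) = - \frac{4778}{11897} - \frac{\sqrt{2}}{23794}$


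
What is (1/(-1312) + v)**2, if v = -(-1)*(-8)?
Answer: 110187009/1721344 ≈ 64.012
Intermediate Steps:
v = -8 (v = -1*8 = -8)
(1/(-1312) + v)**2 = (1/(-1312) - 8)**2 = (-1/1312 - 8)**2 = (-10497/1312)**2 = 110187009/1721344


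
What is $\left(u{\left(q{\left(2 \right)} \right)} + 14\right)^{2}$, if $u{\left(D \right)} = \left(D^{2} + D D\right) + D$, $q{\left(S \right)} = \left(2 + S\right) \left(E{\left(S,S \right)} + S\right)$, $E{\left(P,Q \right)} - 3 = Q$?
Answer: $2592100$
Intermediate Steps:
$E{\left(P,Q \right)} = 3 + Q$
$q{\left(S \right)} = \left(2 + S\right) \left(3 + 2 S\right)$ ($q{\left(S \right)} = \left(2 + S\right) \left(\left(3 + S\right) + S\right) = \left(2 + S\right) \left(3 + 2 S\right)$)
$u{\left(D \right)} = D + 2 D^{2}$ ($u{\left(D \right)} = \left(D^{2} + D^{2}\right) + D = 2 D^{2} + D = D + 2 D^{2}$)
$\left(u{\left(q{\left(2 \right)} \right)} + 14\right)^{2} = \left(\left(6 + 2 \cdot 2^{2} + 7 \cdot 2\right) \left(1 + 2 \left(6 + 2 \cdot 2^{2} + 7 \cdot 2\right)\right) + 14\right)^{2} = \left(\left(6 + 2 \cdot 4 + 14\right) \left(1 + 2 \left(6 + 2 \cdot 4 + 14\right)\right) + 14\right)^{2} = \left(\left(6 + 8 + 14\right) \left(1 + 2 \left(6 + 8 + 14\right)\right) + 14\right)^{2} = \left(28 \left(1 + 2 \cdot 28\right) + 14\right)^{2} = \left(28 \left(1 + 56\right) + 14\right)^{2} = \left(28 \cdot 57 + 14\right)^{2} = \left(1596 + 14\right)^{2} = 1610^{2} = 2592100$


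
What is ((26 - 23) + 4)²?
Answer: 49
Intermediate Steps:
((26 - 23) + 4)² = (3 + 4)² = 7² = 49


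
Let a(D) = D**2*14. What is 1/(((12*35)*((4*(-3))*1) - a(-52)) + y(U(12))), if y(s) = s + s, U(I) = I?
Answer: -1/42872 ≈ -2.3325e-5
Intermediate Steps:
y(s) = 2*s
a(D) = 14*D**2
1/(((12*35)*((4*(-3))*1) - a(-52)) + y(U(12))) = 1/(((12*35)*((4*(-3))*1) - 14*(-52)**2) + 2*12) = 1/((420*(-12*1) - 14*2704) + 24) = 1/((420*(-12) - 1*37856) + 24) = 1/((-5040 - 37856) + 24) = 1/(-42896 + 24) = 1/(-42872) = -1/42872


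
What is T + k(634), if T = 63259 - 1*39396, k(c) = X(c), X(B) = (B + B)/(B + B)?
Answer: 23864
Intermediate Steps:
X(B) = 1 (X(B) = (2*B)/((2*B)) = (2*B)*(1/(2*B)) = 1)
k(c) = 1
T = 23863 (T = 63259 - 39396 = 23863)
T + k(634) = 23863 + 1 = 23864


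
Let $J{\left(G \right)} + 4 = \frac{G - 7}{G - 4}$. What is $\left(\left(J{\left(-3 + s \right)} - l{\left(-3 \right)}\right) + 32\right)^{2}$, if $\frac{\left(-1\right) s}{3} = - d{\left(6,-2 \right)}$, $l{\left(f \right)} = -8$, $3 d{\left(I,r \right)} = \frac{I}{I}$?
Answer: $\frac{5625}{4} \approx 1406.3$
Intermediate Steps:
$d{\left(I,r \right)} = \frac{1}{3}$ ($d{\left(I,r \right)} = \frac{I \frac{1}{I}}{3} = \frac{1}{3} \cdot 1 = \frac{1}{3}$)
$s = 1$ ($s = - 3 \left(\left(-1\right) \frac{1}{3}\right) = \left(-3\right) \left(- \frac{1}{3}\right) = 1$)
$J{\left(G \right)} = -4 + \frac{-7 + G}{-4 + G}$ ($J{\left(G \right)} = -4 + \frac{G - 7}{G - 4} = -4 + \frac{-7 + G}{-4 + G}$)
$\left(\left(J{\left(-3 + s \right)} - l{\left(-3 \right)}\right) + 32\right)^{2} = \left(\left(\frac{3 \left(3 - \left(-3 + 1\right)\right)}{-4 + \left(-3 + 1\right)} - -8\right) + 32\right)^{2} = \left(\left(\frac{3 \left(3 - -2\right)}{-4 - 2} + 8\right) + 32\right)^{2} = \left(\left(\frac{3 \left(3 + 2\right)}{-6} + 8\right) + 32\right)^{2} = \left(\left(3 \left(- \frac{1}{6}\right) 5 + 8\right) + 32\right)^{2} = \left(\left(- \frac{5}{2} + 8\right) + 32\right)^{2} = \left(\frac{11}{2} + 32\right)^{2} = \left(\frac{75}{2}\right)^{2} = \frac{5625}{4}$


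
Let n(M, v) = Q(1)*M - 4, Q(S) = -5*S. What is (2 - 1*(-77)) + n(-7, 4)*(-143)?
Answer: -4354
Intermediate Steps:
n(M, v) = -4 - 5*M (n(M, v) = (-5*1)*M - 4 = -5*M - 4 = -4 - 5*M)
(2 - 1*(-77)) + n(-7, 4)*(-143) = (2 - 1*(-77)) + (-4 - 5*(-7))*(-143) = (2 + 77) + (-4 + 35)*(-143) = 79 + 31*(-143) = 79 - 4433 = -4354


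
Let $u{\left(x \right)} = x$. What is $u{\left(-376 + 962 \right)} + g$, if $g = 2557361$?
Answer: $2557947$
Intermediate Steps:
$u{\left(-376 + 962 \right)} + g = \left(-376 + 962\right) + 2557361 = 586 + 2557361 = 2557947$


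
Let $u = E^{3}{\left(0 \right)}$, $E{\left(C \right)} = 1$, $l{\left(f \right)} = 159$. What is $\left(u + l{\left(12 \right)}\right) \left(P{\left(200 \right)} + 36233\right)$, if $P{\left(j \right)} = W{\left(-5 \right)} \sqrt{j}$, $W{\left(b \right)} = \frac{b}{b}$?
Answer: $5797280 + 1600 \sqrt{2} \approx 5.7995 \cdot 10^{6}$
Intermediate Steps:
$W{\left(b \right)} = 1$
$P{\left(j \right)} = \sqrt{j}$ ($P{\left(j \right)} = 1 \sqrt{j} = \sqrt{j}$)
$u = 1$ ($u = 1^{3} = 1$)
$\left(u + l{\left(12 \right)}\right) \left(P{\left(200 \right)} + 36233\right) = \left(1 + 159\right) \left(\sqrt{200} + 36233\right) = 160 \left(10 \sqrt{2} + 36233\right) = 160 \left(36233 + 10 \sqrt{2}\right) = 5797280 + 1600 \sqrt{2}$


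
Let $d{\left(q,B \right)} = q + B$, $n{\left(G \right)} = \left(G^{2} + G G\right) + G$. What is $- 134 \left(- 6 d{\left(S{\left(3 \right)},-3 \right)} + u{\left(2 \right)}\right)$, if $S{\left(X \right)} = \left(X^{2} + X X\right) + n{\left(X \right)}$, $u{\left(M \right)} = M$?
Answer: $28676$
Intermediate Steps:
$n{\left(G \right)} = G + 2 G^{2}$ ($n{\left(G \right)} = \left(G^{2} + G^{2}\right) + G = 2 G^{2} + G = G + 2 G^{2}$)
$S{\left(X \right)} = 2 X^{2} + X \left(1 + 2 X\right)$ ($S{\left(X \right)} = \left(X^{2} + X X\right) + X \left(1 + 2 X\right) = \left(X^{2} + X^{2}\right) + X \left(1 + 2 X\right) = 2 X^{2} + X \left(1 + 2 X\right)$)
$d{\left(q,B \right)} = B + q$
$- 134 \left(- 6 d{\left(S{\left(3 \right)},-3 \right)} + u{\left(2 \right)}\right) = - 134 \left(- 6 \left(-3 + 3 \left(1 + 4 \cdot 3\right)\right) + 2\right) = - 134 \left(- 6 \left(-3 + 3 \left(1 + 12\right)\right) + 2\right) = - 134 \left(- 6 \left(-3 + 3 \cdot 13\right) + 2\right) = - 134 \left(- 6 \left(-3 + 39\right) + 2\right) = - 134 \left(\left(-6\right) 36 + 2\right) = - 134 \left(-216 + 2\right) = \left(-134\right) \left(-214\right) = 28676$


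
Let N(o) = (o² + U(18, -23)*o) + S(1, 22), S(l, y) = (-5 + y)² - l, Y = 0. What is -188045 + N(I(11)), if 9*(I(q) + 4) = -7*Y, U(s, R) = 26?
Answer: -187845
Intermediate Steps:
I(q) = -4 (I(q) = -4 + (-7*0)/9 = -4 + (⅑)*0 = -4 + 0 = -4)
N(o) = 288 + o² + 26*o (N(o) = (o² + 26*o) + ((-5 + 22)² - 1*1) = (o² + 26*o) + (17² - 1) = (o² + 26*o) + (289 - 1) = (o² + 26*o) + 288 = 288 + o² + 26*o)
-188045 + N(I(11)) = -188045 + (288 + (-4)² + 26*(-4)) = -188045 + (288 + 16 - 104) = -188045 + 200 = -187845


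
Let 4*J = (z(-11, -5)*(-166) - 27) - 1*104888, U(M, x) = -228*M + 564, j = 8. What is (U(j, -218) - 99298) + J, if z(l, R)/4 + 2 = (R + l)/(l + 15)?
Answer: -503163/4 ≈ -1.2579e+5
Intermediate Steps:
z(l, R) = -8 + 4*(R + l)/(15 + l) (z(l, R) = -8 + 4*((R + l)/(l + 15)) = -8 + 4*((R + l)/(15 + l)) = -8 + 4*(R + l)/(15 + l))
U(M, x) = 564 - 228*M
J = -100931/4 (J = (((4*(-30 - 5 - 1*(-11))/(15 - 11))*(-166) - 27) - 1*104888)/4 = (((4*(-30 - 5 + 11)/4)*(-166) - 27) - 104888)/4 = (((4*(¼)*(-24))*(-166) - 27) - 104888)/4 = ((-24*(-166) - 27) - 104888)/4 = ((3984 - 27) - 104888)/4 = (3957 - 104888)/4 = (¼)*(-100931) = -100931/4 ≈ -25233.)
(U(j, -218) - 99298) + J = ((564 - 228*8) - 99298) - 100931/4 = ((564 - 1824) - 99298) - 100931/4 = (-1260 - 99298) - 100931/4 = -100558 - 100931/4 = -503163/4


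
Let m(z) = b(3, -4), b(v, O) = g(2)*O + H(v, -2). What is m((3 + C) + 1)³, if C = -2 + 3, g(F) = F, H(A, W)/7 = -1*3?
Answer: -24389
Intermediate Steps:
H(A, W) = -21 (H(A, W) = 7*(-1*3) = 7*(-3) = -21)
C = 1
b(v, O) = -21 + 2*O (b(v, O) = 2*O - 21 = -21 + 2*O)
m(z) = -29 (m(z) = -21 + 2*(-4) = -21 - 8 = -29)
m((3 + C) + 1)³ = (-29)³ = -24389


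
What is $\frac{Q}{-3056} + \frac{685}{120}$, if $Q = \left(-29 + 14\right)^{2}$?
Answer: $\frac{51659}{9168} \approx 5.6347$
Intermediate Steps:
$Q = 225$ ($Q = \left(-15\right)^{2} = 225$)
$\frac{Q}{-3056} + \frac{685}{120} = \frac{225}{-3056} + \frac{685}{120} = 225 \left(- \frac{1}{3056}\right) + 685 \cdot \frac{1}{120} = - \frac{225}{3056} + \frac{137}{24} = \frac{51659}{9168}$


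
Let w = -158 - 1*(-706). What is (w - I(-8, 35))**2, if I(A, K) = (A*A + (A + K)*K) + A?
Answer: 205209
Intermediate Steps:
I(A, K) = A + A**2 + K*(A + K) (I(A, K) = (A**2 + K*(A + K)) + A = A + A**2 + K*(A + K))
w = 548 (w = -158 + 706 = 548)
(w - I(-8, 35))**2 = (548 - (-8 + (-8)**2 + 35**2 - 8*35))**2 = (548 - (-8 + 64 + 1225 - 280))**2 = (548 - 1*1001)**2 = (548 - 1001)**2 = (-453)**2 = 205209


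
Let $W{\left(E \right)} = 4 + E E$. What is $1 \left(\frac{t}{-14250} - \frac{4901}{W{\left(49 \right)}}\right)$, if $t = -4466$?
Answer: $- \frac{454604}{263625} \approx -1.7244$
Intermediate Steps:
$W{\left(E \right)} = 4 + E^{2}$
$1 \left(\frac{t}{-14250} - \frac{4901}{W{\left(49 \right)}}\right) = 1 \left(- \frac{4466}{-14250} - \frac{4901}{4 + 49^{2}}\right) = 1 \left(\left(-4466\right) \left(- \frac{1}{14250}\right) - \frac{4901}{4 + 2401}\right) = 1 \left(\frac{2233}{7125} - \frac{4901}{2405}\right) = 1 \left(\frac{2233}{7125} - \frac{377}{185}\right) = 1 \left(- \frac{454604}{263625}\right) = - \frac{454604}{263625}$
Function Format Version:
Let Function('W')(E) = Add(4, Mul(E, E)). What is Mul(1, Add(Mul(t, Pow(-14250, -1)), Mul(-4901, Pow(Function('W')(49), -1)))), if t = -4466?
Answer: Rational(-454604, 263625) ≈ -1.7244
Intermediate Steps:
Function('W')(E) = Add(4, Pow(E, 2))
Mul(1, Add(Mul(t, Pow(-14250, -1)), Mul(-4901, Pow(Function('W')(49), -1)))) = Mul(1, Add(Mul(-4466, Pow(-14250, -1)), Mul(-4901, Pow(Add(4, Pow(49, 2)), -1)))) = Mul(1, Add(Mul(-4466, Rational(-1, 14250)), Mul(-4901, Pow(Add(4, 2401), -1)))) = Mul(1, Add(Rational(2233, 7125), Mul(-4901, Pow(2405, -1)))) = Mul(1, Add(Rational(2233, 7125), Mul(-4901, Rational(1, 2405)))) = Mul(1, Add(Rational(2233, 7125), Rational(-377, 185))) = Mul(1, Rational(-454604, 263625)) = Rational(-454604, 263625)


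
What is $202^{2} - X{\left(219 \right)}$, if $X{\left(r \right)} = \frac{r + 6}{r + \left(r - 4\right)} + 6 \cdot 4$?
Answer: $\frac{17698295}{434} \approx 40780.0$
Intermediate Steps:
$X{\left(r \right)} = 24 + \frac{6 + r}{-4 + 2 r}$ ($X{\left(r \right)} = \frac{6 + r}{r + \left(-4 + r\right)} + 24 = \frac{6 + r}{-4 + 2 r} + 24 = 24 + \frac{6 + r}{-4 + 2 r}$)
$202^{2} - X{\left(219 \right)} = 202^{2} - \frac{-90 + 49 \cdot 219}{2 \left(-2 + 219\right)} = 40804 - \frac{-90 + 10731}{2 \cdot 217} = 40804 - \frac{1}{2} \cdot \frac{1}{217} \cdot 10641 = 40804 - \frac{10641}{434} = \frac{17698295}{434}$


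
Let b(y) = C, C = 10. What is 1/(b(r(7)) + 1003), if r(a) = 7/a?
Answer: 1/1013 ≈ 0.00098717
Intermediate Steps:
b(y) = 10
1/(b(r(7)) + 1003) = 1/(10 + 1003) = 1/1013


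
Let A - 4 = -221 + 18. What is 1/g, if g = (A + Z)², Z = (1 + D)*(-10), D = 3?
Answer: 1/57121 ≈ 1.7507e-5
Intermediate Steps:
Z = -40 (Z = (1 + 3)*(-10) = 4*(-10) = -40)
A = -199 (A = 4 + (-221 + 18) = 4 - 203 = -199)
g = 57121 (g = (-199 - 40)² = (-239)² = 57121)
1/g = 1/57121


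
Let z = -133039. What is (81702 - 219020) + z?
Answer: -270357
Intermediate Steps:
(81702 - 219020) + z = (81702 - 219020) - 133039 = -137318 - 133039 = -270357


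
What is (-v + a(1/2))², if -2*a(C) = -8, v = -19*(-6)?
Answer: 12100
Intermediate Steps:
v = 114
a(C) = 4 (a(C) = -½*(-8) = 4)
(-v + a(1/2))² = (-1*114 + 4)² = (-114 + 4)² = (-110)² = 12100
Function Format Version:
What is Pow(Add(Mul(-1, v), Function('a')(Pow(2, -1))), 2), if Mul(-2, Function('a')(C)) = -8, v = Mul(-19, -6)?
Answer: 12100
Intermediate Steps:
v = 114
Function('a')(C) = 4 (Function('a')(C) = Mul(Rational(-1, 2), -8) = 4)
Pow(Add(Mul(-1, v), Function('a')(Pow(2, -1))), 2) = Pow(Add(Mul(-1, 114), 4), 2) = Pow(Add(-114, 4), 2) = Pow(-110, 2) = 12100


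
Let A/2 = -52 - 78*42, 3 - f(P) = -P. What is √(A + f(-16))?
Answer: 3*I*√741 ≈ 81.664*I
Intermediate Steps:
f(P) = 3 + P (f(P) = 3 - (-1)*P = 3 + P)
A = -6656 (A = 2*(-52 - 78*42) = 2*(-52 - 3276) = 2*(-3328) = -6656)
√(A + f(-16)) = √(-6656 + (3 - 16)) = √(-6656 - 13) = √(-6669) = 3*I*√741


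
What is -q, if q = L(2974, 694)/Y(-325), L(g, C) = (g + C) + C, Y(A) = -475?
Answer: 4362/475 ≈ 9.1832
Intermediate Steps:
L(g, C) = g + 2*C (L(g, C) = (C + g) + C = g + 2*C)
q = -4362/475 (q = (2974 + 2*694)/(-475) = (2974 + 1388)*(-1/475) = 4362*(-1/475) = -4362/475 ≈ -9.1832)
-q = -1*(-4362/475) = 4362/475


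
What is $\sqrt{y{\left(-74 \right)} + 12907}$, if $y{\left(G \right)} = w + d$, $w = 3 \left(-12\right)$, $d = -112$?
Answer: $\sqrt{12759} \approx 112.96$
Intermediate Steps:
$w = -36$
$y{\left(G \right)} = -148$ ($y{\left(G \right)} = -36 - 112 = -148$)
$\sqrt{y{\left(-74 \right)} + 12907} = \sqrt{-148 + 12907} = \sqrt{12759}$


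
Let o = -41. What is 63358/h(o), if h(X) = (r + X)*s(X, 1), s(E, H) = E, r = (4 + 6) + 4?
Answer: 63358/1107 ≈ 57.234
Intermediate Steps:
r = 14 (r = 10 + 4 = 14)
h(X) = X*(14 + X) (h(X) = (14 + X)*X = X*(14 + X))
63358/h(o) = 63358/((-41*(14 - 41))) = 63358/((-41*(-27))) = 63358/1107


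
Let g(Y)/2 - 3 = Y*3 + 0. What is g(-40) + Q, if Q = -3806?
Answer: -4040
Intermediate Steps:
g(Y) = 6 + 6*Y (g(Y) = 6 + 2*(Y*3 + 0) = 6 + 2*(3*Y + 0) = 6 + 2*(3*Y) = 6 + 6*Y)
g(-40) + Q = (6 + 6*(-40)) - 3806 = (6 - 240) - 3806 = -234 - 3806 = -4040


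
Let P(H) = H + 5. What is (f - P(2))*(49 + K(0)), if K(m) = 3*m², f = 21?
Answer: 686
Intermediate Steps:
P(H) = 5 + H
(f - P(2))*(49 + K(0)) = (21 - (5 + 2))*(49 + 3*0²) = (21 - 1*7)*(49 + 3*0) = (21 - 7)*(49 + 0) = 14*49 = 686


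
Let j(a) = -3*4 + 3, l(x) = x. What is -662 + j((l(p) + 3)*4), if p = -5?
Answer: -671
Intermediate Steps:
j(a) = -9 (j(a) = -12 + 3 = -9)
-662 + j((l(p) + 3)*4) = -662 - 9 = -671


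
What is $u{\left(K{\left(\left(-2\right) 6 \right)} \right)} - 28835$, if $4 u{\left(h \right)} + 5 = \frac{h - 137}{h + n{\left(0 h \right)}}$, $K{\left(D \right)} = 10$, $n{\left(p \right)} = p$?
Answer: $- \frac{1153577}{40} \approx -28839.0$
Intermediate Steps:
$u{\left(h \right)} = - \frac{5}{4} + \frac{-137 + h}{4 h}$ ($u{\left(h \right)} = - \frac{5}{4} + \frac{\left(h - 137\right) \frac{1}{h + 0 h}}{4} = - \frac{5}{4} + \frac{\left(-137 + h\right) \frac{1}{h + 0}}{4} = - \frac{5}{4} + \frac{\left(-137 + h\right) \frac{1}{h}}{4} = - \frac{5}{4} + \frac{\frac{1}{h} \left(-137 + h\right)}{4} = - \frac{5}{4} + \frac{-137 + h}{4 h}$)
$u{\left(K{\left(\left(-2\right) 6 \right)} \right)} - 28835 = \frac{- \frac{137}{4} - 10}{10} - 28835 = \frac{1}{10} \left(- \frac{177}{4}\right) - 28835 = - \frac{177}{40} - 28835 = - \frac{1153577}{40}$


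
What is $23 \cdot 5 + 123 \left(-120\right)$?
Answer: $-14645$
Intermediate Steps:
$23 \cdot 5 + 123 \left(-120\right) = 115 - 14760 = -14645$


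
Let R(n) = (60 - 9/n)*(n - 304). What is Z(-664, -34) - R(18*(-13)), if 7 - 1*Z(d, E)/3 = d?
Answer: 446078/13 ≈ 34314.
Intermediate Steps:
Z(d, E) = 21 - 3*d
R(n) = (-304 + n)*(60 - 9/n) (R(n) = (60 - 9/n)*(-304 + n) = (-304 + n)*(60 - 9/n))
Z(-664, -34) - R(18*(-13)) = (21 - 3*(-664)) - (-18249 + 60*(18*(-13)) + 2736/((18*(-13)))) = (21 + 1992) - (-18249 + 60*(-234) + 2736/(-234)) = 2013 - (-18249 - 14040 + 2736*(-1/234)) = 2013 - (-18249 - 14040 - 152/13) = 2013 - 1*(-419909/13) = 2013 + 419909/13 = 446078/13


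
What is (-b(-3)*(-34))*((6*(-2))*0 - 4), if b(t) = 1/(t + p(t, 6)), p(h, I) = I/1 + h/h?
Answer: -34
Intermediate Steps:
p(h, I) = 1 + I (p(h, I) = I*1 + 1 = I + 1 = 1 + I)
b(t) = 1/(7 + t) (b(t) = 1/(t + (1 + 6)) = 1/(t + 7) = 1/(7 + t))
(-b(-3)*(-34))*((6*(-2))*0 - 4) = (-1/(7 - 3)*(-34))*((6*(-2))*0 - 4) = (-1/4*(-34))*(-12*0 - 4) = (-1*1/4*(-34))*(0 - 4) = -1/4*(-34)*(-4) = (17/2)*(-4) = -34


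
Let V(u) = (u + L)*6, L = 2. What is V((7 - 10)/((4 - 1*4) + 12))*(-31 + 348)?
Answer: 6657/2 ≈ 3328.5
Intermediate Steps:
V(u) = 12 + 6*u (V(u) = (u + 2)*6 = (2 + u)*6 = 12 + 6*u)
V((7 - 10)/((4 - 1*4) + 12))*(-31 + 348) = (12 + 6*((7 - 10)/((4 - 1*4) + 12)))*(-31 + 348) = (12 + 6*(-3/((4 - 4) + 12)))*317 = (12 + 6*(-3/(0 + 12)))*317 = (12 + 6*(-3/12))*317 = (12 + 6*(-3*1/12))*317 = (12 + 6*(-1/4))*317 = (12 - 3/2)*317 = (21/2)*317 = 6657/2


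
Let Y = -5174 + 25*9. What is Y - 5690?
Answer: -10639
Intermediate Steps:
Y = -4949 (Y = -5174 + 225 = -4949)
Y - 5690 = -4949 - 5690 = -10639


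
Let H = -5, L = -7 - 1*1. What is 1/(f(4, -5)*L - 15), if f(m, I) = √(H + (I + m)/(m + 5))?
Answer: -135/4969 + 24*I*√46/4969 ≈ -0.027168 + 0.032758*I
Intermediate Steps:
L = -8 (L = -7 - 1 = -8)
f(m, I) = √(-5 + (I + m)/(5 + m)) (f(m, I) = √(-5 + (I + m)/(m + 5)) = √(-5 + (I + m)/(5 + m)))
1/(f(4, -5)*L - 15) = 1/(√((-25 - 5 - 4*4)/(5 + 4))*(-8) - 15) = 1/(√((-25 - 5 - 16)/9)*(-8) - 15) = 1/(√((⅑)*(-46))*(-8) - 15) = 1/(√(-46/9)*(-8) - 15) = 1/((I*√46/3)*(-8) - 15) = 1/(-8*I*√46/3 - 15) = 1/(-15 - 8*I*√46/3)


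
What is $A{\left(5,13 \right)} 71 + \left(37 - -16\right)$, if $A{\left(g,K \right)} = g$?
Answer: $408$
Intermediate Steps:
$A{\left(5,13 \right)} 71 + \left(37 - -16\right) = 5 \cdot 71 + \left(37 - -16\right) = 355 + \left(37 + 16\right) = 355 + 53 = 408$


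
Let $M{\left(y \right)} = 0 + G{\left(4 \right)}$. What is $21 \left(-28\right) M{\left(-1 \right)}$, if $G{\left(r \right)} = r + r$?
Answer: $-4704$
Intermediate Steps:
$G{\left(r \right)} = 2 r$
$M{\left(y \right)} = 8$ ($M{\left(y \right)} = 0 + 2 \cdot 4 = 0 + 8 = 8$)
$21 \left(-28\right) M{\left(-1 \right)} = 21 \left(-28\right) 8 = \left(-588\right) 8 = -4704$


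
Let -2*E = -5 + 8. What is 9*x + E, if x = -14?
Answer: -255/2 ≈ -127.50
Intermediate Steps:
E = -3/2 (E = -(-5 + 8)/2 = -1/2*3 = -3/2 ≈ -1.5000)
9*x + E = 9*(-14) - 3/2 = -126 - 3/2 = -255/2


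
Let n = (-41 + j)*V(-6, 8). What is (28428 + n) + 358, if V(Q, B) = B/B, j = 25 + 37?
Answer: 28807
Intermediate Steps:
j = 62
V(Q, B) = 1
n = 21 (n = (-41 + 62)*1 = 21*1 = 21)
(28428 + n) + 358 = (28428 + 21) + 358 = 28449 + 358 = 28807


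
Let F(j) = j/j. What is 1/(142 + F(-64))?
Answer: 1/143 ≈ 0.0069930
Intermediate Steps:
F(j) = 1
1/(142 + F(-64)) = 1/(142 + 1) = 1/143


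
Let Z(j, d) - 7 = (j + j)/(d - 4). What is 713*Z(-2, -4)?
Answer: 10695/2 ≈ 5347.5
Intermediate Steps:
Z(j, d) = 7 + 2*j/(-4 + d) (Z(j, d) = 7 + (j + j)/(d - 4) = 7 + (2*j)/(-4 + d) = 7 + 2*j/(-4 + d))
713*Z(-2, -4) = 713*((-28 + 2*(-2) + 7*(-4))/(-4 - 4)) = 713*((-28 - 4 - 28)/(-8)) = 713*(-⅛*(-60)) = 713*(15/2) = 10695/2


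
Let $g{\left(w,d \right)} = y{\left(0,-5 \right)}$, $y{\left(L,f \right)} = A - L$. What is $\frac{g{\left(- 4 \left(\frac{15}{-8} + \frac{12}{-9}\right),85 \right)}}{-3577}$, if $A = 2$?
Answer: $- \frac{2}{3577} \approx -0.00055913$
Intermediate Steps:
$y{\left(L,f \right)} = 2 - L$
$g{\left(w,d \right)} = 2$ ($g{\left(w,d \right)} = 2 - 0 = 2 + 0 = 2$)
$\frac{g{\left(- 4 \left(\frac{15}{-8} + \frac{12}{-9}\right),85 \right)}}{-3577} = \frac{2}{-3577} = 2 \left(- \frac{1}{3577}\right) = - \frac{2}{3577}$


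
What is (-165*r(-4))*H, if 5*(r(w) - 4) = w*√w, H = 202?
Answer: -133320 + 53328*I ≈ -1.3332e+5 + 53328.0*I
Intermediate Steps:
r(w) = 4 + w^(3/2)/5 (r(w) = 4 + (w*√w)/5 = 4 + w^(3/2)/5)
(-165*r(-4))*H = -165*(4 + (-4)^(3/2)/5)*202 = -165*(4 + (-8*I)/5)*202 = -165*(4 - 8*I/5)*202 = (-660 + 264*I)*202 = -133320 + 53328*I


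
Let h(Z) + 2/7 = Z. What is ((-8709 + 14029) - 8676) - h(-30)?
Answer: -23280/7 ≈ -3325.7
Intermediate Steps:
h(Z) = -2/7 + Z
((-8709 + 14029) - 8676) - h(-30) = ((-8709 + 14029) - 8676) - (-2/7 - 30) = (5320 - 8676) - 1*(-212/7) = -3356 + 212/7 = -23280/7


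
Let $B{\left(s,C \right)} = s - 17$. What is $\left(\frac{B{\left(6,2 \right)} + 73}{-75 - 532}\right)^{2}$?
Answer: $\frac{3844}{368449} \approx 0.010433$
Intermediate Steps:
$B{\left(s,C \right)} = -17 + s$ ($B{\left(s,C \right)} = s - 17 = -17 + s$)
$\left(\frac{B{\left(6,2 \right)} + 73}{-75 - 532}\right)^{2} = \left(\frac{\left(-17 + 6\right) + 73}{-75 - 532}\right)^{2} = \left(\frac{-11 + 73}{-607}\right)^{2} = \left(62 \left(- \frac{1}{607}\right)\right)^{2} = \left(- \frac{62}{607}\right)^{2} = \frac{3844}{368449}$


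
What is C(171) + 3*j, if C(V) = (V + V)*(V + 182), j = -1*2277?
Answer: 113895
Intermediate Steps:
j = -2277
C(V) = 2*V*(182 + V) (C(V) = (2*V)*(182 + V) = 2*V*(182 + V))
C(171) + 3*j = 2*171*(182 + 171) + 3*(-2277) = 2*171*353 - 6831 = 120726 - 6831 = 113895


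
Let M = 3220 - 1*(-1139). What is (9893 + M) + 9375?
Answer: 23627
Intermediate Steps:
M = 4359 (M = 3220 + 1139 = 4359)
(9893 + M) + 9375 = (9893 + 4359) + 9375 = 14252 + 9375 = 23627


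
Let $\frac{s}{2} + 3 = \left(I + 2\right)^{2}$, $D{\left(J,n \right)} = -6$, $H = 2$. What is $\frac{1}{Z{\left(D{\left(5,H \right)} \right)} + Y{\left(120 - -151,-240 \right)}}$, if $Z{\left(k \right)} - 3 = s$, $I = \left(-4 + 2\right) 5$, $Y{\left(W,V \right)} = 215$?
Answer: $\frac{1}{340} \approx 0.0029412$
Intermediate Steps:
$I = -10$ ($I = \left(-2\right) 5 = -10$)
$s = 122$ ($s = -6 + 2 \left(-10 + 2\right)^{2} = -6 + 2 \left(-8\right)^{2} = -6 + 2 \cdot 64 = -6 + 128 = 122$)
$Z{\left(k \right)} = 125$ ($Z{\left(k \right)} = 3 + 122 = 125$)
$\frac{1}{Z{\left(D{\left(5,H \right)} \right)} + Y{\left(120 - -151,-240 \right)}} = \frac{1}{125 + 215} = \frac{1}{340}$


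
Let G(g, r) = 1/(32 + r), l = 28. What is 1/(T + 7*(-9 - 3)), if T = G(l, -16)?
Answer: -16/1343 ≈ -0.011914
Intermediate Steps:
T = 1/16 (T = 1/(32 - 16) = 1/16 ≈ 0.062500)
1/(T + 7*(-9 - 3)) = 1/(1/16 + 7*(-9 - 3)) = 1/(1/16 + 7*(-12)) = 1/(1/16 - 84) = 1/(-1343/16) = -16/1343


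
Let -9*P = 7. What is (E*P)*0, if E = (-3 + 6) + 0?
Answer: 0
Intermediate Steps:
P = -7/9 (P = -1/9*7 = -7/9 ≈ -0.77778)
E = 3 (E = 3 + 0 = 3)
(E*P)*0 = (3*(-7/9))*0 = -7/3*0 = 0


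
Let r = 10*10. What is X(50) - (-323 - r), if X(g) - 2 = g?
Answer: 475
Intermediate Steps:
X(g) = 2 + g
r = 100
X(50) - (-323 - r) = (2 + 50) - (-323 - 1*100) = 52 - (-323 - 100) = 52 - 1*(-423) = 52 + 423 = 475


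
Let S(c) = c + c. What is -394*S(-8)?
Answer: 6304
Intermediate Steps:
S(c) = 2*c
-394*S(-8) = -788*(-8) = -394*(-16) = 6304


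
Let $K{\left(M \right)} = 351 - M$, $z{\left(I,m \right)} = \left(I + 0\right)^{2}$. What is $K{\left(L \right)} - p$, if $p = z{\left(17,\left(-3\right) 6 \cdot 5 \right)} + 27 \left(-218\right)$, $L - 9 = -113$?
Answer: $6052$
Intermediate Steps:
$L = -104$ ($L = 9 - 113 = -104$)
$z{\left(I,m \right)} = I^{2}$
$p = -5597$ ($p = 17^{2} + 27 \left(-218\right) = 289 - 5886 = -5597$)
$K{\left(L \right)} - p = \left(351 - -104\right) - -5597 = \left(351 + 104\right) + 5597 = 455 + 5597 = 6052$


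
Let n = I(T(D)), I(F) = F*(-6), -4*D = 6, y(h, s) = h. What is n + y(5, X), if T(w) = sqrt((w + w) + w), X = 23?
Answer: 5 - 9*I*sqrt(2) ≈ 5.0 - 12.728*I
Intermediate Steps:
D = -3/2 (D = -1/4*6 = -3/2 ≈ -1.5000)
T(w) = sqrt(3)*sqrt(w) (T(w) = sqrt(2*w + w) = sqrt(3*w) = sqrt(3)*sqrt(w))
I(F) = -6*F
n = -9*I*sqrt(2) (n = -6*sqrt(3)*sqrt(-3/2) = -6*sqrt(3)*I*sqrt(6)/2 = -9*I*sqrt(2) ≈ -12.728*I)
n + y(5, X) = -9*I*sqrt(2) + 5 = 5 - 9*I*sqrt(2)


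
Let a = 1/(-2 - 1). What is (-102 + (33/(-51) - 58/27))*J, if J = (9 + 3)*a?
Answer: 192404/459 ≈ 419.18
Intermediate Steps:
a = -⅓ (a = 1/(-3) = -⅓ ≈ -0.33333)
J = -4 (J = (9 + 3)*(-⅓) = 12*(-⅓) = -4)
(-102 + (33/(-51) - 58/27))*J = (-102 + (33/(-51) - 58/27))*(-4) = (-102 + (33*(-1/51) - 58*1/27))*(-4) = (-102 + (-11/17 - 58/27))*(-4) = (-102 - 1283/459)*(-4) = -48101/459*(-4) = 192404/459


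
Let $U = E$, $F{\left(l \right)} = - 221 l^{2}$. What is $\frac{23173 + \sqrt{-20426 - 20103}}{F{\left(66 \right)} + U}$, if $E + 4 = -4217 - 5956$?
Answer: $- \frac{23173}{972853} - \frac{i \sqrt{40529}}{972853} \approx -0.02382 - 0.00020694 i$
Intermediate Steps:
$E = -10177$ ($E = -4 - 10173 = -10177$)
$U = -10177$
$\frac{23173 + \sqrt{-20426 - 20103}}{F{\left(66 \right)} + U} = \frac{23173 + \sqrt{-20426 - 20103}}{- 221 \cdot 66^{2} - 10177} = \frac{23173 + \sqrt{-40529}}{\left(-221\right) 4356 - 10177} = \frac{23173 + i \sqrt{40529}}{-962676 - 10177} = \frac{23173 + i \sqrt{40529}}{-972853} = \left(23173 + i \sqrt{40529}\right) \left(- \frac{1}{972853}\right) = - \frac{23173}{972853} - \frac{i \sqrt{40529}}{972853}$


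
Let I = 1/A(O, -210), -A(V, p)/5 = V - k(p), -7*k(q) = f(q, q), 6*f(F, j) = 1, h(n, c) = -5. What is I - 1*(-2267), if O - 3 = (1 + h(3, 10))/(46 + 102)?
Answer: 52785541/23285 ≈ 2266.9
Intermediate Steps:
f(F, j) = ⅙ (f(F, j) = (⅙)*1 = ⅙)
O = 110/37 (O = 3 + (1 - 5)/(46 + 102) = 3 - 4/148 = 3 - 4*1/148 = 3 - 1/37 = 110/37 ≈ 2.9730)
k(q) = -1/42 (k(q) = -⅐*⅙ = -1/42)
A(V, p) = -5/42 - 5*V (A(V, p) = -5*(V - 1*(-1/42)) = -5*(V + 1/42) = -5*(1/42 + V) = -5/42 - 5*V)
I = -1554/23285 (I = 1/(-5/42 - 5*110/37) = 1/(-5/42 - 550/37) = 1/(-23285/1554) = -1554/23285 ≈ -0.066738)
I - 1*(-2267) = -1554/23285 - 1*(-2267) = -1554/23285 + 2267 = 52785541/23285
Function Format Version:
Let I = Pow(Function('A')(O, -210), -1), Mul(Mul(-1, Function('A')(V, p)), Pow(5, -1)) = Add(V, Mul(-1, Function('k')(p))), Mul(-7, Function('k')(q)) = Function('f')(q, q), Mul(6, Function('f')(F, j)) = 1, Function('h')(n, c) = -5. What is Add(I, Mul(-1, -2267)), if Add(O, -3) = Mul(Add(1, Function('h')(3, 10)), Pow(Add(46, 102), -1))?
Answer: Rational(52785541, 23285) ≈ 2266.9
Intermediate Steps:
Function('f')(F, j) = Rational(1, 6) (Function('f')(F, j) = Mul(Rational(1, 6), 1) = Rational(1, 6))
O = Rational(110, 37) (O = Add(3, Mul(Add(1, -5), Pow(Add(46, 102), -1))) = Add(3, Mul(-4, Pow(148, -1))) = Add(3, Mul(-4, Rational(1, 148))) = Add(3, Rational(-1, 37)) = Rational(110, 37) ≈ 2.9730)
Function('k')(q) = Rational(-1, 42) (Function('k')(q) = Mul(Rational(-1, 7), Rational(1, 6)) = Rational(-1, 42))
Function('A')(V, p) = Add(Rational(-5, 42), Mul(-5, V)) (Function('A')(V, p) = Mul(-5, Add(V, Mul(-1, Rational(-1, 42)))) = Mul(-5, Add(V, Rational(1, 42))) = Mul(-5, Add(Rational(1, 42), V)) = Add(Rational(-5, 42), Mul(-5, V)))
I = Rational(-1554, 23285) (I = Pow(Add(Rational(-5, 42), Mul(-5, Rational(110, 37))), -1) = Pow(Add(Rational(-5, 42), Rational(-550, 37)), -1) = Pow(Rational(-23285, 1554), -1) = Rational(-1554, 23285) ≈ -0.066738)
Add(I, Mul(-1, -2267)) = Add(Rational(-1554, 23285), Mul(-1, -2267)) = Add(Rational(-1554, 23285), 2267) = Rational(52785541, 23285)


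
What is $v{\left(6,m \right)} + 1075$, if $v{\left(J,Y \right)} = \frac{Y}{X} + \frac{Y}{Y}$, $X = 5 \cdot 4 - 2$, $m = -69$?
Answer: $\frac{6433}{6} \approx 1072.2$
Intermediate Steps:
$X = 18$ ($X = 20 - 2 = 18$)
$v{\left(J,Y \right)} = 1 + \frac{Y}{18}$ ($v{\left(J,Y \right)} = \frac{Y}{18} + \frac{Y}{Y} = Y \frac{1}{18} + 1 = \frac{Y}{18} + 1 = 1 + \frac{Y}{18}$)
$v{\left(6,m \right)} + 1075 = \left(1 + \frac{1}{18} \left(-69\right)\right) + 1075 = \left(1 - \frac{23}{6}\right) + 1075 = - \frac{17}{6} + 1075 = \frac{6433}{6}$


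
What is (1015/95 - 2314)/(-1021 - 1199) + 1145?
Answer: 48339863/42180 ≈ 1146.0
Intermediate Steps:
(1015/95 - 2314)/(-1021 - 1199) + 1145 = (1015*(1/95) - 2314)/(-2220) + 1145 = (203/19 - 2314)*(-1/2220) + 1145 = -43763/19*(-1/2220) + 1145 = 43763/42180 + 1145 = 48339863/42180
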